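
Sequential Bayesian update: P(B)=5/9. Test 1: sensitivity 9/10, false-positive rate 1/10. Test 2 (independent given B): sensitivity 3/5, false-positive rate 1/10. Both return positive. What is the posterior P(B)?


After test 1: P(+) = 9/10*5/9 + 1/10*4/9 = 49/90
P(B|+) = (1/2)/(49/90) = 45/49
After test 2 (use post1 as new prior): P(+) = 3/5*45/49 + 1/10*4/49 = 137/245
P(B|+,+) = (27/49)/(137/245) = 135/137

135/137


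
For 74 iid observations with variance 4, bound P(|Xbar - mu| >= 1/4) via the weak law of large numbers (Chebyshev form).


Var(Xbar) = Var(X)/n = 4/74
Chebyshev: P(|Xbar-mu| >= 1/4) <= Var(Xbar)/(1/4)^2 = (2/37)/(1/16) = 32/37

32/37


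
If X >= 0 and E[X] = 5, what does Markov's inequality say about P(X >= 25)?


Markov: P(X >= a) <= E[X]/a
P(X >= 25) <= 5/25 = 1/5

1/5


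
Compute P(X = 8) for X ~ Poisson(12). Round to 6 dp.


P(X=8) = e^(-12) * 12^8 / 8!
≈ 0.000006144212353 * 429981696 / 40320
≈ 0.065523

0.065523


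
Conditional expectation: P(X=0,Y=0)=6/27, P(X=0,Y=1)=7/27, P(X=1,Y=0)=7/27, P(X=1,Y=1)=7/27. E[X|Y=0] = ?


P(Y=0) = 13/27
E[X|Y=0] = (0*6 + 1*7)/13 = 7/13

7/13


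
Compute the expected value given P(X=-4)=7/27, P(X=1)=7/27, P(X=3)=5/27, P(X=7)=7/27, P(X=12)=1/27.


E[X] = sum(x * P(x))
= -4*7/27 + 1*7/27 + 3*5/27 + 7*7/27 + 12*1/27
= 55/27

55/27


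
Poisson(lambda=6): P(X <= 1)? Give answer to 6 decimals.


P(X<=1) = e^(-6)*6^0/0! + e^(-6)*6^1/1!
≈ 0.0024787522 + 0.0148725131
= 0.0173512653
≈ 0.017351

0.017351


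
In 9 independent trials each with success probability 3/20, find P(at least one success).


P(at least one) = 1 - P(none)
P(none) = (1 - 3/20)^9 = (17/20)^9 = 118587876497/512000000000
P(at least one) = 1 - 118587876497/512000000000 = 393412123503/512000000000

393412123503/512000000000


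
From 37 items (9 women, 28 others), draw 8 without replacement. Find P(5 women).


P(X=5) = C(9,5)*C(28,3) / C(37,8)
= 126*3276 / 38608020
= 412776/38608020 = 11466/1072445

11466/1072445


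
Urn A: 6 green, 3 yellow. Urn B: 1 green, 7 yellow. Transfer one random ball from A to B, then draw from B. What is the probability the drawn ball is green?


P(transfer green) = 6/9 = 2/3; P(transfer yellow) = 1/3
If green transferred: Urn II has 2 green of 9, so P(green|green moved) = 2/9
If yellow transferred: Urn II has 1 green of 9, so P(green|yellow moved) = 1/9
By total probability: P(green) = 2/3*2/9 + 1/3*1/9 = 5/27

5/27


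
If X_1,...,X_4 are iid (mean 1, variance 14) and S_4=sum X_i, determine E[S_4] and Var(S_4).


E[S_n] = n*mu = 4*1 = 4
Var(S_n) = n*sigma^2 = 4*14 = 56

E[S_4]=4, Var(S_4)=56


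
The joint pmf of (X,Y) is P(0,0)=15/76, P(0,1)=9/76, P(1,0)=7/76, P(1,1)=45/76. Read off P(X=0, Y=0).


Read from table: P(X=0, Y=0) = 15/76

15/76


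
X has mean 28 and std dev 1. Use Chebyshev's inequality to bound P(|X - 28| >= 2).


k = 2/1 = 2
Chebyshev: P(|X-mu| >= k*sigma) <= 1/k^2 = 1/2^2 = 1/4

1/4


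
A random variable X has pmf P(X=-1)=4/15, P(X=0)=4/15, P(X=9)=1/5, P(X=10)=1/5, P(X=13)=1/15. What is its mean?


E[X] = sum(x * P(x))
= -1*4/15 + 0*4/15 + 9*1/5 + 10*1/5 + 13*1/15
= 22/5

22/5


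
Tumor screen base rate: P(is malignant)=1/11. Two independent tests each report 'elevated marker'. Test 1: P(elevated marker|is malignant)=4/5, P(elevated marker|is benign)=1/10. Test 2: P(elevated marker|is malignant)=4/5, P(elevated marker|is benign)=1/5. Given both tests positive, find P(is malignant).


After test 1: P(+) = 4/5*1/11 + 1/10*10/11 = 9/55
P(B|+) = (4/55)/(9/55) = 4/9
After test 2 (use post1 as new prior): P(+) = 4/5*4/9 + 1/5*5/9 = 7/15
P(B|+,+) = (16/45)/(7/15) = 16/21

16/21


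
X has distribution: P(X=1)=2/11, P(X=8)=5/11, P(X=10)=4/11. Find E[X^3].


E[X^3] = sum(g(x)*P(x))
= 1*2/11 + 512*5/11 + 1000*4/11
= 6562/11

6562/11


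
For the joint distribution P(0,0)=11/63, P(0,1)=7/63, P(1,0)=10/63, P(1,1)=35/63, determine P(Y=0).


P(Y=0) = P(0,0)+P(1,0) = 11/63 + 10/63 = 21/63 = 1/3

1/3


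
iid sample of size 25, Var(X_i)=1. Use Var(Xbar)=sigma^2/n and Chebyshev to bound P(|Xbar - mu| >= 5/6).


Var(Xbar) = Var(X)/n = 1/25
Chebyshev: P(|Xbar-mu| >= 5/6) <= Var(Xbar)/(5/6)^2 = (1/25)/(25/36) = 36/625

36/625


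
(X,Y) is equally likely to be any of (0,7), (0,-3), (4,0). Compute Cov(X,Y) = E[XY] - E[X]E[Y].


E[X]=4/3, E[Y]=4/3, E[XY]=0
Cov(X,Y) = E[XY] - E[X]E[Y] = 0 - 4/3*4/3 = -16/9

-16/9


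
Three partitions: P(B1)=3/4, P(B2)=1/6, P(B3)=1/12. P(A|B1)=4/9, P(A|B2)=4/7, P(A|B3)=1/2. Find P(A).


P(A) = P(A|B1)P(B1) + P(A|B2)P(B2) + P(A|B3)P(B3)
= 4/9*3/4 + 4/7*1/6 + 1/2*1/12
= 1/3 + 2/21 + 1/24 = 79/168

79/168


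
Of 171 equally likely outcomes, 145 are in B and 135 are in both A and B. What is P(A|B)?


P(A|B) = P(A∩B)/P(B) = (135/171)/(145/171) = 135/145 = 27/29

27/29


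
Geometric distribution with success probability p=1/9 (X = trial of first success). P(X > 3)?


P(X > 3) = P(first 3 trials all fail) = (1-p)^3 = (8/9)^3 = 512/729

512/729


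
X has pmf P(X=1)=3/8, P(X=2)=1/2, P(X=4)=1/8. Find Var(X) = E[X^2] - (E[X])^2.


E[X] = 15/8, E[X^2] = 35/8
Var(X) = E[X^2] - (E[X])^2 = 35/8 - (15/8)^2 = 55/64

55/64


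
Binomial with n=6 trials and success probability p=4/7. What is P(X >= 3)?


P(X>=3) = P(X=3) + P(X=4) + P(X=5) + P(X=6)
= 34560/117649 + 34560/117649 + 18432/117649 + 4096/117649
= 91648/117649

91648/117649


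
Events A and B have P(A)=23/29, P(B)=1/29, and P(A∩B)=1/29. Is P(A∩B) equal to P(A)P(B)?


P(A)*P(B) = 23/29*1/29 = 23/841
P(A∩B) = 1/29 != 23/841, so not independent

No, A and B are not independent


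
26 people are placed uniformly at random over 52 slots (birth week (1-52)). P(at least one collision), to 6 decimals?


P(all different) = prod((52-i)/52 for i=0..25) = 0.000484
P(at least one match) = 1 - 0.000484 = 0.999516

0.999516


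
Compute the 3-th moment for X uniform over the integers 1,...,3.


E[X^3] = (1/3) * sum(x^3 for x=1..3)
= 36/3 = 12

12


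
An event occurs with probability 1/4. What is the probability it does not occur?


P(A') = 1 - P(A) = 1 - 1/4 = 3/4

3/4


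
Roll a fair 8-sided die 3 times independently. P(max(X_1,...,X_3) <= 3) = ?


P(max <= 3) = P(all X_i <= 3) = (P(X_1 <= 3))^3
= (3/8)^3 = 27/512

27/512


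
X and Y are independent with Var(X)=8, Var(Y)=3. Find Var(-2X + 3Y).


Independence => Cov(X,Y)=0
Var(-2X + 3Y) = (-2)^2*Var(X) + 3^2*Var(Y)
= 4*8 + 9*3 = 59

59


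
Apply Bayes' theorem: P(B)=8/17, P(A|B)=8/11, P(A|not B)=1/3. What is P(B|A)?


P(A) = P(A|B)P(B) + P(A|B')P(B') = 8/11*8/17 + 1/3*9/17 = 97/187
P(B|A) = P(A|B)P(B)/P(A) = (64/187)/(97/187) = 64/97

64/97


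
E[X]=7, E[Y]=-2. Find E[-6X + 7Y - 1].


E[-6X + 7Y - 1] = -6*E[X] + 7*E[Y] - 1
= (-6)*(7) + (7)*(-2) + (-1)
= -42 - 14 - 1 = -57

-57


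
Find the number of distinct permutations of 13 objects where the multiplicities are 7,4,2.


13! = 6227020800
Denominator: 7!=5040 * 4!=24 * 2!=2
Coefficient = 6227020800 / 241920 = 25740

25740


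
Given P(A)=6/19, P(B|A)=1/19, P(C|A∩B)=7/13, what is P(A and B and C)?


P(A∩B∩C) = P(A) * P(B|A) * P(C|A∩B)
= 6/19 * 1/19 * 7/13
= 6/361 * 7/13 = 42/4693

42/4693


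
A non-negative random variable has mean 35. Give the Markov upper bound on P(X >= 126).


Markov: P(X >= a) <= E[X]/a
P(X >= 126) <= 35/126 = 5/18

5/18


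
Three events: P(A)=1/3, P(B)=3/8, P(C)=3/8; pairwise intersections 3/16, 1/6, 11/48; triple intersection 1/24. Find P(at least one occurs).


P(A∪B∪C) = P(A)+P(B)+P(C) - P(AB)-P(AC)-P(BC) + P(ABC)
= 1/3+3/8+3/8 - 3/16-1/6-11/48 + 1/24
= 13/24

13/24


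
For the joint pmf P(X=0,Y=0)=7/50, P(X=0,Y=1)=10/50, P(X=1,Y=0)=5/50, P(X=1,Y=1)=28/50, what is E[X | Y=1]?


P(Y=1) = 38/50
E[X|Y=1] = (0*10 + 1*28)/38 = 28/38 = 14/19

14/19


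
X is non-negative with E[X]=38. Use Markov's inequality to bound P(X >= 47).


Markov: P(X >= a) <= E[X]/a
P(X >= 47) <= 38/47

38/47


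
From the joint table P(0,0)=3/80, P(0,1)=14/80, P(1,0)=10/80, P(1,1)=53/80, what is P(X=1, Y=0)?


Read from table: P(X=1, Y=0) = 10/80 = 1/8

1/8


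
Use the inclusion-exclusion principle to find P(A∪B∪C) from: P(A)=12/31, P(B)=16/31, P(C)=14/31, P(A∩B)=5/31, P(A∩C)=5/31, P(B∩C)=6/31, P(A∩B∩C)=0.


P(A∪B∪C) = P(A)+P(B)+P(C) - P(AB)-P(AC)-P(BC) + P(ABC)
= 12/31+16/31+14/31 - 5/31-5/31-6/31 + 0
= 26/31

26/31


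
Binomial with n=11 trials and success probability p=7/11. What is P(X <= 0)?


P(X<=0) = P(X=0)
= 4194304/285311670611
= 4194304/285311670611

4194304/285311670611


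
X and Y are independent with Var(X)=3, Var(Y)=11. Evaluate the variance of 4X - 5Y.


Independence => Cov(X,Y)=0
Var(4X - 5Y) = 4^2*Var(X) + (-5)^2*Var(Y)
= 16*3 + 25*11 = 323

323


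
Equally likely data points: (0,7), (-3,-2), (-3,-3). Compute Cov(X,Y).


E[X]=-2, E[Y]=2/3, E[XY]=5
Cov(X,Y) = E[XY] - E[X]E[Y] = 5 + 2*2/3 = 19/3

19/3


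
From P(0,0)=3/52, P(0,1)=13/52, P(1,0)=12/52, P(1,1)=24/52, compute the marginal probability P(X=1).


P(X=1) = P(1,0)+P(1,1) = 12/52 + 24/52 = 36/52 = 9/13

9/13


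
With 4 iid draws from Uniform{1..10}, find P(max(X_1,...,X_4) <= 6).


P(max <= 6) = P(all X_i <= 6) = (P(X_1 <= 6))^4
= (6/10)^4 = (3/5)^4 = 81/625

81/625


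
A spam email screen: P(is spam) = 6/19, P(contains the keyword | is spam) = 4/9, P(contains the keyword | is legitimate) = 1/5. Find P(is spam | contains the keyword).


P(A) = P(A|B)P(B) + P(A|B')P(B') = 4/9*6/19 + 1/5*13/19 = 79/285
P(B|A) = P(A|B)P(B)/P(A) = (8/57)/(79/285) = 40/79

40/79


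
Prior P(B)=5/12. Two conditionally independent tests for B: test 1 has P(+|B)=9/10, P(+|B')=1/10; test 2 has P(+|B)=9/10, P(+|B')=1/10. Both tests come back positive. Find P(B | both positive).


After test 1: P(+) = 9/10*5/12 + 1/10*7/12 = 13/30
P(B|+) = (3/8)/(13/30) = 45/52
After test 2 (use post1 as new prior): P(+) = 9/10*45/52 + 1/10*7/52 = 103/130
P(B|+,+) = (81/104)/(103/130) = 405/412

405/412


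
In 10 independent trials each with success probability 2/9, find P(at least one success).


P(at least one) = 1 - P(none)
P(none) = (1 - 2/9)^10 = (7/9)^10 = 282475249/3486784401
P(at least one) = 1 - 282475249/3486784401 = 3204309152/3486784401

3204309152/3486784401


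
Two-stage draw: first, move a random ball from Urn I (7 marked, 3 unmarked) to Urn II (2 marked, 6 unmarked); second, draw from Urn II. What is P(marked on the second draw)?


P(transfer marked) = 7/10; P(transfer unmarked) = 3/10
If marked transferred: Urn II has 3 marked of 9, so P(marked|marked moved) = 1/3
If unmarked transferred: Urn II has 2 marked of 9, so P(marked|unmarked moved) = 2/9
By total probability: P(marked) = 7/10*1/3 + 3/10*2/9 = 3/10

3/10


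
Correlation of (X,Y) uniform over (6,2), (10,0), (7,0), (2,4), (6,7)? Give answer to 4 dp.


Cov(X,Y) = -3.7200, Var(X) = 6.5600, Var(Y) = 7.0400
rho = Cov/(sqrt(VarX)*sqrt(VarY)) = -0.5474

-0.5474


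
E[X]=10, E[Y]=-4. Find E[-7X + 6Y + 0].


E[-7X + 6Y + 0] = -7*E[X] + 6*E[Y] + 0
= (-7)*(10) + (6)*(-4) + (0)
= -70 - 24 + 0 = -94

-94


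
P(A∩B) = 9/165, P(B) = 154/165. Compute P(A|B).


P(A|B) = P(A∩B)/P(B) = (9/165)/(154/165) = 9/154

9/154


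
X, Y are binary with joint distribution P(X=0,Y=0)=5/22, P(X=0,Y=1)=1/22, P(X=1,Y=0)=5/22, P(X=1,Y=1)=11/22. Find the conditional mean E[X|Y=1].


P(Y=1) = 12/22
E[X|Y=1] = (0*1 + 1*11)/12 = 11/12

11/12


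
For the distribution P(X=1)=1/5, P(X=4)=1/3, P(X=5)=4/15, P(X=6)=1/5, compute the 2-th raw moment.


E[X^2] = sum(x^2 * P(x))
= 1*1/5 + 16*1/3 + 25*4/15 + 36*1/5
= 97/5

97/5


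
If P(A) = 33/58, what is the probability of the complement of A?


P(A') = 1 - P(A) = 1 - 33/58 = 25/58

25/58


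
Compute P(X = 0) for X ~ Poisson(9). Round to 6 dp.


P(X=0) = e^(-9) * 9^0 / 0!
≈ 0.0001234098041 * 1 / 1
≈ 0.000123

0.000123


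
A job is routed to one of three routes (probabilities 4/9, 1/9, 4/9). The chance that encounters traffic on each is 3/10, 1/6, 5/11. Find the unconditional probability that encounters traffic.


P(A) = P(A|B1)P(B1) + P(A|B2)P(B2) + P(A|B3)P(B3)
= 3/10*4/9 + 1/6*1/9 + 5/11*4/9
= 2/15 + 1/54 + 20/99 = 1051/2970

1051/2970


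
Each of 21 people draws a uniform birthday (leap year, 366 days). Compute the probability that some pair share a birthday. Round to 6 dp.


P(all different) = prod((366-i)/366 for i=0..20) = 0.557221
P(at least one match) = 1 - 0.557221 = 0.442779

0.442779


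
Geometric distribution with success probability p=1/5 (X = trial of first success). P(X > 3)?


P(X > 3) = P(first 3 trials all fail) = (1-p)^3 = (4/5)^3 = 64/125

64/125


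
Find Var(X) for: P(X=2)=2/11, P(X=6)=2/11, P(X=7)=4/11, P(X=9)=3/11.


E[X] = 71/11, E[X^2] = 519/11
Var(X) = E[X^2] - (E[X])^2 = 519/11 - (71/11)^2 = 668/121

668/121


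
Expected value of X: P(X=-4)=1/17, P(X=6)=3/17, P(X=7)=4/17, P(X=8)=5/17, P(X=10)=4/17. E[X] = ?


E[X] = sum(x * P(x))
= -4*1/17 + 6*3/17 + 7*4/17 + 8*5/17 + 10*4/17
= 122/17

122/17


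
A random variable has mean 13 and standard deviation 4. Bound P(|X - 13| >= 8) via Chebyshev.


k = 8/4 = 2
Chebyshev: P(|X-mu| >= k*sigma) <= 1/k^2 = 1/2^2 = 1/4

1/4


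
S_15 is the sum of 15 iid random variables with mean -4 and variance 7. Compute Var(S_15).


By independence, Var(S_n) = n*Var(X_1) = 15*7 = 105

105


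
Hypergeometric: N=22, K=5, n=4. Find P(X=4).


P(X=4) = C(5,4)*C(17,0) / C(22,4)
= 5*1 / 7315
= 5/7315 = 1/1463

1/1463


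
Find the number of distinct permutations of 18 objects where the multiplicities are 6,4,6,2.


18! = 6402373705728000
Denominator: 6!=720 * 4!=24 * 6!=720 * 2!=2
Coefficient = 6402373705728000 / 24883200 = 257297040

257297040


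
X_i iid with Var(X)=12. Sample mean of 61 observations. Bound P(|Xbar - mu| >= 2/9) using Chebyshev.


Var(Xbar) = Var(X)/n = 12/61
Chebyshev: P(|Xbar-mu| >= 2/9) <= Var(Xbar)/(2/9)^2 = (12/61)/(4/81) = 243/61
Bound exceeds 1, so trivial bound: 1

1


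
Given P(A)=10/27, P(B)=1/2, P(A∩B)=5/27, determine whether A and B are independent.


P(A)*P(B) = 10/27*1/2 = 5/27
P(A∩B) = 5/27, which equals P(A)P(B), so independent

Yes, A and B are independent


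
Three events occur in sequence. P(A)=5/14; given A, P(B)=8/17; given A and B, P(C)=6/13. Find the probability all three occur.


P(A∩B∩C) = P(A) * P(B|A) * P(C|A∩B)
= 5/14 * 8/17 * 6/13
= 20/119 * 6/13 = 120/1547

120/1547


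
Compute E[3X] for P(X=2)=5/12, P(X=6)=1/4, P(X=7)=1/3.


E[3X] = sum(g(x)*P(x))
= 6*5/12 + 18*1/4 + 21*1/3
= 14

14


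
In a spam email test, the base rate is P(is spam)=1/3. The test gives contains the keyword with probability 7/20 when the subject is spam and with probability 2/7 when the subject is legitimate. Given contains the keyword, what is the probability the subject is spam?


P(A) = P(A|B)P(B) + P(A|B')P(B') = 7/20*1/3 + 2/7*2/3 = 43/140
P(B|A) = P(A|B)P(B)/P(A) = (7/60)/(43/140) = 49/129

49/129


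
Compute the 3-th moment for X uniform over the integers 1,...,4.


E[X^3] = (1/4) * sum(x^3 for x=1..4)
= 100/4 = 25

25


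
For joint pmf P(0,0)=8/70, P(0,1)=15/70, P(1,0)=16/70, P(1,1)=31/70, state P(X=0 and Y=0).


Read from table: P(X=0, Y=0) = 8/70 = 4/35

4/35


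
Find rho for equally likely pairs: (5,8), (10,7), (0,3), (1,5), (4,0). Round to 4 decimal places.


Cov(X,Y) = 4.6000, Var(X) = 12.4000, Var(Y) = 8.2400
rho = Cov/(sqrt(VarX)*sqrt(VarY)) = 0.4551

0.4551


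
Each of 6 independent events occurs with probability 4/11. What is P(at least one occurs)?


P(at least one) = 1 - P(none)
P(none) = (1 - 4/11)^6 = (7/11)^6 = 117649/1771561
P(at least one) = 1 - 117649/1771561 = 1653912/1771561

1653912/1771561


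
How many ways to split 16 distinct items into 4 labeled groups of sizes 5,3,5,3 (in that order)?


16! = 20922789888000
Denominator: 5!=120 * 3!=6 * 5!=120 * 3!=6
Coefficient = 20922789888000 / 518400 = 40360320

40360320


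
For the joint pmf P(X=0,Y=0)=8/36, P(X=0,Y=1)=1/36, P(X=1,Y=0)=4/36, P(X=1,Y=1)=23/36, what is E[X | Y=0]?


P(Y=0) = 12/36
E[X|Y=0] = (0*8 + 1*4)/12 = 4/12 = 1/3

1/3


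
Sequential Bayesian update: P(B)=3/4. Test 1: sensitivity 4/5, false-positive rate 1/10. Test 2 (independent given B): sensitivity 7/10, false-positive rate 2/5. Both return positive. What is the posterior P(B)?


After test 1: P(+) = 4/5*3/4 + 1/10*1/4 = 5/8
P(B|+) = (3/5)/(5/8) = 24/25
After test 2 (use post1 as new prior): P(+) = 7/10*24/25 + 2/5*1/25 = 86/125
P(B|+,+) = (84/125)/(86/125) = 42/43

42/43


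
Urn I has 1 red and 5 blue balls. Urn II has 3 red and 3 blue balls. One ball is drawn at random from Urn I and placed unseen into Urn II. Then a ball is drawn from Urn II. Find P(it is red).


P(transfer red) = 1/6; P(transfer blue) = 5/6
If red transferred: Urn II has 4 red of 7, so P(red|red moved) = 4/7
If blue transferred: Urn II has 3 red of 7, so P(red|blue moved) = 3/7
By total probability: P(red) = 1/6*4/7 + 5/6*3/7 = 19/42

19/42


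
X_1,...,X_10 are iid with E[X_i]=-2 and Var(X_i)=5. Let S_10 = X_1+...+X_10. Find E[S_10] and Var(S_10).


E[S_n] = n*mu = 10*-2 = -20
Var(S_n) = n*sigma^2 = 10*5 = 50

E[S_10]=-20, Var(S_10)=50


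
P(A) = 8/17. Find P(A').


P(A') = 1 - P(A) = 1 - 8/17 = 9/17

9/17


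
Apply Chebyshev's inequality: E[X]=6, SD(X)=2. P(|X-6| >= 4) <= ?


k = 4/2 = 2
Chebyshev: P(|X-mu| >= k*sigma) <= 1/k^2 = 1/2^2 = 1/4

1/4


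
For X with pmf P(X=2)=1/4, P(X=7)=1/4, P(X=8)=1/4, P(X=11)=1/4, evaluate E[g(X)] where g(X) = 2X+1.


E[2X+1] = sum(g(x)*P(x))
= 5*1/4 + 15*1/4 + 17*1/4 + 23*1/4
= 15

15


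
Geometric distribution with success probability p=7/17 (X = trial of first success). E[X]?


For geometric (trials until first success), E[X] = 1/p = 1/(7/17) = 17/7

17/7


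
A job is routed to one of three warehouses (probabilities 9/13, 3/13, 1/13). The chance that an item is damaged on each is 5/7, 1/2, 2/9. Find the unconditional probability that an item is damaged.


P(A) = P(A|B1)P(B1) + P(A|B2)P(B2) + P(A|B3)P(B3)
= 5/7*9/13 + 1/2*3/13 + 2/9*1/13
= 45/91 + 3/26 + 2/117 = 79/126

79/126


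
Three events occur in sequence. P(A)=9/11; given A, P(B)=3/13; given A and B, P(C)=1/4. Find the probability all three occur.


P(A∩B∩C) = P(A) * P(B|A) * P(C|A∩B)
= 9/11 * 3/13 * 1/4
= 27/143 * 1/4 = 27/572

27/572


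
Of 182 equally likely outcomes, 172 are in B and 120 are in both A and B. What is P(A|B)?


P(A|B) = P(A∩B)/P(B) = (120/182)/(172/182) = 120/172 = 30/43

30/43


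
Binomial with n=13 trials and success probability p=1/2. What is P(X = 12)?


P(X=12) = C(13,12) * p^12 * (1-p)^1
= 13 * 1/4096 * 1/2
= 13/8192

13/8192


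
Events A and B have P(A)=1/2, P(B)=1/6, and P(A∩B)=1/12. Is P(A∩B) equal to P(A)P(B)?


P(A)*P(B) = 1/2*1/6 = 1/12
P(A∩B) = 1/12, which equals P(A)P(B), so independent

Yes, A and B are independent


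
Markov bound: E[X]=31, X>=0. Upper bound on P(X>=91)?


Markov: P(X >= a) <= E[X]/a
P(X >= 91) <= 31/91

31/91


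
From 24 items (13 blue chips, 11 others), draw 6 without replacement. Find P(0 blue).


P(X=0) = C(13,0)*C(11,6) / C(24,6)
= 1*462 / 134596
= 462/134596 = 3/874

3/874


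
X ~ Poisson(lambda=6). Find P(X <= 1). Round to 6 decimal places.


P(X<=1) = e^(-6)*6^0/0! + e^(-6)*6^1/1!
≈ 0.0024787522 + 0.0148725131
= 0.0173512653
≈ 0.017351

0.017351


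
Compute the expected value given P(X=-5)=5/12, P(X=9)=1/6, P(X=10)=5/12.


E[X] = sum(x * P(x))
= -5*5/12 + 9*1/6 + 10*5/12
= 43/12

43/12


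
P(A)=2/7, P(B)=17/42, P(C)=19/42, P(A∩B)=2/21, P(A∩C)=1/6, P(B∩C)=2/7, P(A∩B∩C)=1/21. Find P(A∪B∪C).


P(A∪B∪C) = P(A)+P(B)+P(C) - P(AB)-P(AC)-P(BC) + P(ABC)
= 2/7+17/42+19/42 - 2/21-1/6-2/7 + 1/21
= 9/14

9/14


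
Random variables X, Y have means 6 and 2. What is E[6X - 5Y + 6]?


E[6X - 5Y + 6] = 6*E[X] - 5*E[Y] + 6
= (6)*(6) + (-5)*(2) + (6)
= 36 - 10 + 6 = 32

32


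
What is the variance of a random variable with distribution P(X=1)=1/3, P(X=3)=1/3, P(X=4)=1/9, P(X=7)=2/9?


E[X] = 10/3, E[X^2] = 16
Var(X) = E[X^2] - (E[X])^2 = 16 - (10/3)^2 = 44/9

44/9


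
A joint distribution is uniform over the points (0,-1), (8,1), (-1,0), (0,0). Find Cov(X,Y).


E[X]=7/4, E[Y]=0, E[XY]=2
Cov(X,Y) = E[XY] - E[X]E[Y] = 2 - 7/4*0 = 2

2


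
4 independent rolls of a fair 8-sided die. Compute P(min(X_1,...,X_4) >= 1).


P(min >= 1) = P(all X_i >= 1) = (P(X_1 >= 1))^4
= (8/8)^4 = 1^4 = 1

1


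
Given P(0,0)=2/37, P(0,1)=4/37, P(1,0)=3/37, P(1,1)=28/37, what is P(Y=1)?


P(Y=1) = P(0,1)+P(1,1) = 4/37 + 28/37 = 32/37

32/37


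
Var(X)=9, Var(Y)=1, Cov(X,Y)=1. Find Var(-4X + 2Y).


Var(-4X + 2Y) = (-4)^2*Var(X) + 2^2*Var(Y) + 2*(-4)*2*Cov(X,Y)
= 16*9 + 4*1 - 16*1
= 144 + 4 - 16 = 132

132


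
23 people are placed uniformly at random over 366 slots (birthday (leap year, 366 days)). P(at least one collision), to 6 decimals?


P(all different) = prod((366-i)/366 for i=0..22) = 0.493677
P(at least one match) = 1 - 0.493677 = 0.506323

0.506323


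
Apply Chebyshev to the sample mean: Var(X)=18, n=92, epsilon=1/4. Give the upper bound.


Var(Xbar) = Var(X)/n = 18/92
Chebyshev: P(|Xbar-mu| >= 1/4) <= Var(Xbar)/(1/4)^2 = (9/46)/(1/16) = 72/23
Bound exceeds 1, so trivial bound: 1

1


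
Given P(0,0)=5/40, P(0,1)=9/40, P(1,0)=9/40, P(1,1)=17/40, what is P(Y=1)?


P(Y=1) = P(0,1)+P(1,1) = 9/40 + 17/40 = 26/40 = 13/20

13/20


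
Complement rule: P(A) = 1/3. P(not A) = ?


P(A') = 1 - P(A) = 1 - 1/3 = 2/3

2/3


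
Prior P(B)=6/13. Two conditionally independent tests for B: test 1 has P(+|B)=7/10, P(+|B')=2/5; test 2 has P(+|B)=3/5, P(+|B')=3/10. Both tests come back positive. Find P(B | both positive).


After test 1: P(+) = 7/10*6/13 + 2/5*7/13 = 7/13
P(B|+) = (21/65)/(7/13) = 3/5
After test 2 (use post1 as new prior): P(+) = 3/5*3/5 + 3/10*2/5 = 12/25
P(B|+,+) = (9/25)/(12/25) = 3/4

3/4


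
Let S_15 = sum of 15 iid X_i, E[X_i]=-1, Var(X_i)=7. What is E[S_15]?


E[S_n] = n*E[X_1] = 15*-1 = -15

-15


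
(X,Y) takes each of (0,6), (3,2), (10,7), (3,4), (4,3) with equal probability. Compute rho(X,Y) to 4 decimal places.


Cov(X,Y) = 2.4000, Var(X) = 10.8000, Var(Y) = 3.4400
rho = Cov/(sqrt(VarX)*sqrt(VarY)) = 0.3937

0.3937


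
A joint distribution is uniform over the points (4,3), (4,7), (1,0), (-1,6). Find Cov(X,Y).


E[X]=2, E[Y]=4, E[XY]=17/2
Cov(X,Y) = E[XY] - E[X]E[Y] = 17/2 - 2*4 = 1/2

1/2


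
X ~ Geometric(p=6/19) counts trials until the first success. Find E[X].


For geometric (trials until first success), E[X] = 1/p = 1/(6/19) = 19/6

19/6


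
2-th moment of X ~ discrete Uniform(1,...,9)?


E[X^2] = (1/9) * sum(x^2 for x=1..9)
= 285/9 = 95/3

95/3


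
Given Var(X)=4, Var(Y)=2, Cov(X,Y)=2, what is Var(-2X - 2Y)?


Var(-2X - 2Y) = (-2)^2*Var(X) + (-2)^2*Var(Y) + 2*(-2)*(-2)*Cov(X,Y)
= 4*4 + 4*2 + 8*2
= 16 + 8 + 16 = 40

40


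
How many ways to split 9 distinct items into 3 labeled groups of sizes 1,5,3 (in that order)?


9! = 362880
Denominator: 1!=1 * 5!=120 * 3!=6
Coefficient = 362880 / 720 = 504

504


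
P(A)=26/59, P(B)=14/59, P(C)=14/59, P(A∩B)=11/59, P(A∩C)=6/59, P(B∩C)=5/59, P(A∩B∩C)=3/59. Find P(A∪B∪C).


P(A∪B∪C) = P(A)+P(B)+P(C) - P(AB)-P(AC)-P(BC) + P(ABC)
= 26/59+14/59+14/59 - 11/59-6/59-5/59 + 3/59
= 35/59

35/59


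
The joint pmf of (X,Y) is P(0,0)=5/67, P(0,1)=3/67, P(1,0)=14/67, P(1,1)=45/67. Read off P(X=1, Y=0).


Read from table: P(X=1, Y=0) = 14/67

14/67


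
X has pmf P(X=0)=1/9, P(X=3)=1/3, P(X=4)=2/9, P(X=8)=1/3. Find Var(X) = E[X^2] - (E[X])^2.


E[X] = 41/9, E[X^2] = 251/9
Var(X) = E[X^2] - (E[X])^2 = 251/9 - (41/9)^2 = 578/81

578/81


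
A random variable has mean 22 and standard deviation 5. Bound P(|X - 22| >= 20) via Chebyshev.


k = 20/5 = 4
Chebyshev: P(|X-mu| >= k*sigma) <= 1/k^2 = 1/4^2 = 1/16

1/16


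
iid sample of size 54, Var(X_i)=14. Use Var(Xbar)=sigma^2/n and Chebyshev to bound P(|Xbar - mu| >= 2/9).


Var(Xbar) = Var(X)/n = 14/54
Chebyshev: P(|Xbar-mu| >= 2/9) <= Var(Xbar)/(2/9)^2 = (7/27)/(4/81) = 21/4
Bound exceeds 1, so trivial bound: 1

1


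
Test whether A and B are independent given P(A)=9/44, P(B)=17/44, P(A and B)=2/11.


P(A)*P(B) = 9/44*17/44 = 153/1936
P(A∩B) = 2/11 != 153/1936, so not independent

No, A and B are not independent


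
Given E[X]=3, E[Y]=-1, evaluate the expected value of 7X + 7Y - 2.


E[7X + 7Y - 2] = 7*E[X] + 7*E[Y] - 2
= (7)*(3) + (7)*(-1) + (-2)
= 21 - 7 - 2 = 12

12


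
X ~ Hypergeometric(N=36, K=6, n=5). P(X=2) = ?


P(X=2) = C(6,2)*C(30,3) / C(36,5)
= 15*4060 / 376992
= 60900/376992 = 725/4488

725/4488


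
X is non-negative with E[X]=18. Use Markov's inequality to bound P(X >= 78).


Markov: P(X >= a) <= E[X]/a
P(X >= 78) <= 18/78 = 3/13

3/13


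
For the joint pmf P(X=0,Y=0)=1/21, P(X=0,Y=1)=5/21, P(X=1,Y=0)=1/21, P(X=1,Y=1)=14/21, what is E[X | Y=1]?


P(Y=1) = 19/21
E[X|Y=1] = (0*5 + 1*14)/19 = 14/19

14/19


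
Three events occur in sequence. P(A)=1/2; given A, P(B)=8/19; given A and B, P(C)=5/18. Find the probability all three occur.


P(A∩B∩C) = P(A) * P(B|A) * P(C|A∩B)
= 1/2 * 8/19 * 5/18
= 4/19 * 5/18 = 10/171

10/171


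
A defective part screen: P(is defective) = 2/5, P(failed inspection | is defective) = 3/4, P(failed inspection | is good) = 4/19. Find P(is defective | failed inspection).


P(A) = P(A|B)P(B) + P(A|B')P(B') = 3/4*2/5 + 4/19*3/5 = 81/190
P(B|A) = P(A|B)P(B)/P(A) = (3/10)/(81/190) = 19/27

19/27


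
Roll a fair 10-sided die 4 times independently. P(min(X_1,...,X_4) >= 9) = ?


P(min >= 9) = P(all X_i >= 9) = (P(X_1 >= 9))^4
= (2/10)^4 = (1/5)^4 = 1/625

1/625


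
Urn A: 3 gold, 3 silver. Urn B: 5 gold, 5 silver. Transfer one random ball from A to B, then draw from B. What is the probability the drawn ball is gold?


P(transfer gold) = 3/6 = 1/2; P(transfer silver) = 1/2
If gold transferred: Urn II has 6 gold of 11, so P(gold|gold moved) = 6/11
If silver transferred: Urn II has 5 gold of 11, so P(gold|silver moved) = 5/11
By total probability: P(gold) = 1/2*6/11 + 1/2*5/11 = 1/2

1/2


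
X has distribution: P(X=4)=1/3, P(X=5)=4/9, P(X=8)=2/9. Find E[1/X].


E[1/X] = sum(g(x)*P(x))
= 1/4*1/3 + 1/5*4/9 + 1/8*2/9
= 1/5

1/5


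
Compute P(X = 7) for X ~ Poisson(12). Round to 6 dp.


P(X=7) = e^(-12) * 12^7 / 7!
≈ 0.000006144212353 * 35831808 / 5040
≈ 0.043682

0.043682


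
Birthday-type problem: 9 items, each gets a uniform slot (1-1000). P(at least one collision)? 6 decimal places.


P(all different) = prod((1000-i)/1000 for i=0..8) = 0.964541
P(at least one match) = 1 - 0.964541 = 0.035459

0.035459


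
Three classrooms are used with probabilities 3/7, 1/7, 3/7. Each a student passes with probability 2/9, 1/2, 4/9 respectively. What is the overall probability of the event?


P(A) = P(A|B1)P(B1) + P(A|B2)P(B2) + P(A|B3)P(B3)
= 2/9*3/7 + 1/2*1/7 + 4/9*3/7
= 2/21 + 1/14 + 4/21 = 5/14

5/14


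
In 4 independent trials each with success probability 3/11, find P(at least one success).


P(at least one) = 1 - P(none)
P(none) = (1 - 3/11)^4 = (8/11)^4 = 4096/14641
P(at least one) = 1 - 4096/14641 = 10545/14641

10545/14641


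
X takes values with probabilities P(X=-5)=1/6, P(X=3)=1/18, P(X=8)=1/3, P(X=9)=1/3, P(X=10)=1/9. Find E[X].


E[X] = sum(x * P(x))
= -5*1/6 + 3*1/18 + 8*1/3 + 9*1/3 + 10*1/9
= 55/9

55/9


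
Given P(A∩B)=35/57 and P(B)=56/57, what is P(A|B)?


P(A|B) = P(A∩B)/P(B) = (35/57)/(56/57) = 35/56 = 5/8

5/8


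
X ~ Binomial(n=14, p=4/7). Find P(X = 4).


P(X=4) = C(14,4) * p^4 * (1-p)^10
= 1001 * 256/2401 * 59049/282475249
= 2161665792/96889010407

2161665792/96889010407


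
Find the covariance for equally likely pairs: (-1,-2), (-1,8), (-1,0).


E[X]=-1, E[Y]=2, E[XY]=-2
Cov(X,Y) = E[XY] - E[X]E[Y] = -2 + 1*2 = 0

0


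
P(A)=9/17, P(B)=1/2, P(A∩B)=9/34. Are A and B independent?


P(A)*P(B) = 9/17*1/2 = 9/34
P(A∩B) = 9/34, which equals P(A)P(B), so independent

Yes, A and B are independent


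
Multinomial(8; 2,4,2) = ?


8! = 40320
Denominator: 2!=2 * 4!=24 * 2!=2
Coefficient = 40320 / 96 = 420

420


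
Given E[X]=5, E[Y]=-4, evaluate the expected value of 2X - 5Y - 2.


E[2X - 5Y - 2] = 2*E[X] - 5*E[Y] - 2
= (2)*(5) + (-5)*(-4) + (-2)
= 10 + 20 - 2 = 28

28


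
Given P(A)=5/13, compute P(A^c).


P(A') = 1 - P(A) = 1 - 5/13 = 8/13

8/13


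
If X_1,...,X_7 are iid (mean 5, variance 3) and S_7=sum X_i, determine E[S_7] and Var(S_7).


E[S_n] = n*mu = 7*5 = 35
Var(S_n) = n*sigma^2 = 7*3 = 21

E[S_7]=35, Var(S_7)=21


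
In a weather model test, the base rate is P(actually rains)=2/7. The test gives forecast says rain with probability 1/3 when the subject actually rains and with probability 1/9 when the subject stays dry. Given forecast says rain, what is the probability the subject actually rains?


P(A) = P(A|B)P(B) + P(A|B')P(B') = 1/3*2/7 + 1/9*5/7 = 11/63
P(B|A) = P(A|B)P(B)/P(A) = (2/21)/(11/63) = 6/11

6/11


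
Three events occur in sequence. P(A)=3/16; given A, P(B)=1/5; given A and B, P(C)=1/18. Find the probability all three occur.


P(A∩B∩C) = P(A) * P(B|A) * P(C|A∩B)
= 3/16 * 1/5 * 1/18
= 3/80 * 1/18 = 1/480

1/480


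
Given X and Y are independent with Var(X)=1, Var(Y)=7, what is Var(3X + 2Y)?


Independence => Cov(X,Y)=0
Var(3X + 2Y) = 3^2*Var(X) + 2^2*Var(Y)
= 9*1 + 4*7 = 37

37


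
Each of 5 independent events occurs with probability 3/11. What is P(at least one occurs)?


P(at least one) = 1 - P(none)
P(none) = (1 - 3/11)^5 = (8/11)^5 = 32768/161051
P(at least one) = 1 - 32768/161051 = 128283/161051

128283/161051


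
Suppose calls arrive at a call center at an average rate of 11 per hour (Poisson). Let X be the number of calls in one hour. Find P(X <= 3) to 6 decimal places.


P(X<=3) = e^(-11)*11^0/0! + e^(-11)*11^1/1! + e^(-11)*11^2/2! + e^(-11)*11^3/3!
≈ 0.0000167017 + 0.0001837187 + 0.0010104529 + 0.0037049940
= 0.0049158673
≈ 0.004916

0.004916


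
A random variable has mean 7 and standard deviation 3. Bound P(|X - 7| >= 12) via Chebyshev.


k = 12/3 = 4
Chebyshev: P(|X-mu| >= k*sigma) <= 1/k^2 = 1/4^2 = 1/16

1/16


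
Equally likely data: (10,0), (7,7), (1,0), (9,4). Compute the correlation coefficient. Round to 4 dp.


Cov(X,Y) = 2.6875, Var(X) = 12.1875, Var(Y) = 8.6875
rho = Cov/(sqrt(VarX)*sqrt(VarY)) = 0.2612

0.2612


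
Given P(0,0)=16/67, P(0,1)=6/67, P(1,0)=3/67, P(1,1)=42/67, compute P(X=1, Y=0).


Read from table: P(X=1, Y=0) = 3/67

3/67


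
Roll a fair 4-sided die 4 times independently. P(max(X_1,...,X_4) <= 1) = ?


P(max <= 1) = P(all X_i <= 1) = (P(X_1 <= 1))^4
= (1/4)^4 = 1/256

1/256


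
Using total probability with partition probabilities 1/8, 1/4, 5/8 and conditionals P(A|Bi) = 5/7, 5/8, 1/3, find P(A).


P(A) = P(A|B1)P(B1) + P(A|B2)P(B2) + P(A|B3)P(B3)
= 5/7*1/8 + 5/8*1/4 + 1/3*5/8
= 5/56 + 5/32 + 5/24 = 305/672

305/672


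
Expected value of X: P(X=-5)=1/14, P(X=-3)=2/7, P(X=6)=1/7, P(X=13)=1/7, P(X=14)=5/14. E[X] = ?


E[X] = sum(x * P(x))
= -5*1/14 - 3*2/7 + 6*1/7 + 13*1/7 + 14*5/14
= 13/2

13/2


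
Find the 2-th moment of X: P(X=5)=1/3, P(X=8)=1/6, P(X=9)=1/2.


E[X^2] = sum(x^2 * P(x))
= 25*1/3 + 64*1/6 + 81*1/2
= 119/2

119/2


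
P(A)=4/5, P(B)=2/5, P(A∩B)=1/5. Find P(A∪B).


P(A∪B) = P(A) + P(B) - P(A∩B)
= 4/5 + 2/5 - 1/5 = 1

1


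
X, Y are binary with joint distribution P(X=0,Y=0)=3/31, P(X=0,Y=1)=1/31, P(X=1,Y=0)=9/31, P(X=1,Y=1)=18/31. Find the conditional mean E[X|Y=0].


P(Y=0) = 12/31
E[X|Y=0] = (0*3 + 1*9)/12 = 9/12 = 3/4

3/4


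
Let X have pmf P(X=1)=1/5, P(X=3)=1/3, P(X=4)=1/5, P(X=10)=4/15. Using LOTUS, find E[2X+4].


E[2X+4] = sum(g(x)*P(x))
= 6*1/5 + 10*1/3 + 12*1/5 + 24*4/15
= 40/3

40/3


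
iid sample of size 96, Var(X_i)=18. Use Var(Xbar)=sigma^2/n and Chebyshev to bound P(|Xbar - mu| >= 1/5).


Var(Xbar) = Var(X)/n = 18/96
Chebyshev: P(|Xbar-mu| >= 1/5) <= Var(Xbar)/(1/5)^2 = (3/16)/(1/25) = 75/16
Bound exceeds 1, so trivial bound: 1

1


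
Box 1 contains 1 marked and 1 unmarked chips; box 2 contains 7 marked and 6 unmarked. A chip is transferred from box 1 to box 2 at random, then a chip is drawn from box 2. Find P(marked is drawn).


P(transfer marked) = 1/2; P(transfer unmarked) = 1/2
If marked transferred: Urn II has 8 marked of 14, so P(marked|marked moved) = 4/7
If unmarked transferred: Urn II has 7 marked of 14, so P(marked|unmarked moved) = 1/2
By total probability: P(marked) = 1/2*4/7 + 1/2*1/2 = 15/28

15/28


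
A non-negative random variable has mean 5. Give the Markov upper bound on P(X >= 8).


Markov: P(X >= a) <= E[X]/a
P(X >= 8) <= 5/8

5/8


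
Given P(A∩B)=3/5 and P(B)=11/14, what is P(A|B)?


P(A|B) = P(A∩B)/P(B) = (42/70)/(55/70) = 42/55

42/55


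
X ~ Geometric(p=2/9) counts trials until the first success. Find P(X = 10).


P(X=10) = (1-p)^9 * p = (7/9)^9 * 2/9
= 40353607/387420489 * 2/9 = 80707214/3486784401

80707214/3486784401


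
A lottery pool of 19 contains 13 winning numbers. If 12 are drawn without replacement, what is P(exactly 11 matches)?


P(X=11) = C(13,11)*C(6,1) / C(19,12)
= 78*6 / 50388
= 468/50388 = 3/323

3/323


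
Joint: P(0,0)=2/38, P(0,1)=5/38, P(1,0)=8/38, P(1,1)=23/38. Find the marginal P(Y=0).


P(Y=0) = P(0,0)+P(1,0) = 2/38 + 8/38 = 10/38 = 5/19

5/19


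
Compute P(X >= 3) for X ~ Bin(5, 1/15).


P(X>=3) = P(X=3) + P(X=4) + P(X=5)
= 392/151875 + 14/151875 + 1/759375
= 677/253125

677/253125


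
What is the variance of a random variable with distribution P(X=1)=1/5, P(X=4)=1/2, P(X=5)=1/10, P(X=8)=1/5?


E[X] = 43/10, E[X^2] = 47/2
Var(X) = E[X^2] - (E[X])^2 = 47/2 - (43/10)^2 = 501/100

501/100


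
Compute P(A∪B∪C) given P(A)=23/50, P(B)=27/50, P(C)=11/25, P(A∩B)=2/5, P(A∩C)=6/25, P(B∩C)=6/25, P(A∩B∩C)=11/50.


P(A∪B∪C) = P(A)+P(B)+P(C) - P(AB)-P(AC)-P(BC) + P(ABC)
= 23/50+27/50+11/25 - 2/5-6/25-6/25 + 11/50
= 39/50

39/50


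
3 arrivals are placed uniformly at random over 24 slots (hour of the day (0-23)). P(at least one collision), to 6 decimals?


P(all different) = prod((24-i)/24 for i=0..2) = 0.878472
P(at least one match) = 1 - 0.878472 = 0.121528

0.121528


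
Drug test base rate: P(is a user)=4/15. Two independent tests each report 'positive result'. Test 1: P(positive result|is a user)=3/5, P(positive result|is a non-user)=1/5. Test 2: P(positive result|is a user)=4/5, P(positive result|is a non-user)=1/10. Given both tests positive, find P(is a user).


After test 1: P(+) = 3/5*4/15 + 1/5*11/15 = 23/75
P(B|+) = (4/25)/(23/75) = 12/23
After test 2 (use post1 as new prior): P(+) = 4/5*12/23 + 1/10*11/23 = 107/230
P(B|+,+) = (48/115)/(107/230) = 96/107

96/107


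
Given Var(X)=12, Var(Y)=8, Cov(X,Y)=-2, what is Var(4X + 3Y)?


Var(4X + 3Y) = 4^2*Var(X) + 3^2*Var(Y) + 2*4*3*Cov(X,Y)
= 16*12 + 9*8 + 24*(-2)
= 192 + 72 - 48 = 216

216


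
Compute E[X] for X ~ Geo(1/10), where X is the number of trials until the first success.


For geometric (trials until first success), E[X] = 1/p = 1/(1/10) = 10

10


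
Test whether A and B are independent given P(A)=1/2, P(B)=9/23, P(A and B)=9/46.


P(A)*P(B) = 1/2*9/23 = 9/46
P(A∩B) = 9/46, which equals P(A)P(B), so independent

Yes, A and B are independent


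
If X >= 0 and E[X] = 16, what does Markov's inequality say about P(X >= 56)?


Markov: P(X >= a) <= E[X]/a
P(X >= 56) <= 16/56 = 2/7

2/7


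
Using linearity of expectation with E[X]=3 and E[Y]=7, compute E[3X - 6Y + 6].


E[3X - 6Y + 6] = 3*E[X] - 6*E[Y] + 6
= (3)*(3) + (-6)*(7) + (6)
= 9 - 42 + 6 = -27

-27


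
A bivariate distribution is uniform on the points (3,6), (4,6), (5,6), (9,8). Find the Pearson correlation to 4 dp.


Cov(X,Y) = 1.8750, Var(X) = 5.1875, Var(Y) = 0.7500
rho = Cov/(sqrt(VarX)*sqrt(VarY)) = 0.9506

0.9506


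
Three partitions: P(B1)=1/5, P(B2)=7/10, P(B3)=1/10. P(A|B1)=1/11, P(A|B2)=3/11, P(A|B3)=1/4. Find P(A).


P(A) = P(A|B1)P(B1) + P(A|B2)P(B2) + P(A|B3)P(B3)
= 1/11*1/5 + 3/11*7/10 + 1/4*1/10
= 1/55 + 21/110 + 1/40 = 103/440

103/440


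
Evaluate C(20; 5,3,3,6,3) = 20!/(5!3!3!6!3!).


20! = 2432902008176640000
Denominator: 5!=120 * 3!=6 * 3!=6 * 6!=720 * 3!=6
Coefficient = 2432902008176640000 / 18662400 = 130363833600

130363833600


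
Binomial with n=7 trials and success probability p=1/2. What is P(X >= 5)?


P(X>=5) = P(X=5) + P(X=6) + P(X=7)
= 21/128 + 7/128 + 1/128
= 29/128

29/128


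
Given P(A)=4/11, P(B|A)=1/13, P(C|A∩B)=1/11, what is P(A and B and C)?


P(A∩B∩C) = P(A) * P(B|A) * P(C|A∩B)
= 4/11 * 1/13 * 1/11
= 4/143 * 1/11 = 4/1573

4/1573


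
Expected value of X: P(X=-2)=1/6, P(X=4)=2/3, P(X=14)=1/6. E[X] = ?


E[X] = sum(x * P(x))
= -2*1/6 + 4*2/3 + 14*1/6
= 14/3

14/3


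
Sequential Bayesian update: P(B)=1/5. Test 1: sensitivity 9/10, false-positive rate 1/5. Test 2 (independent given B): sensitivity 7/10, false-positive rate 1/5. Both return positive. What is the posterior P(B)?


After test 1: P(+) = 9/10*1/5 + 1/5*4/5 = 17/50
P(B|+) = (9/50)/(17/50) = 9/17
After test 2 (use post1 as new prior): P(+) = 7/10*9/17 + 1/5*8/17 = 79/170
P(B|+,+) = (63/170)/(79/170) = 63/79

63/79


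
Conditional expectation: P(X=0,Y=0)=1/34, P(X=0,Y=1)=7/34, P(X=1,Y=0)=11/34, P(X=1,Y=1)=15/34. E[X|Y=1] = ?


P(Y=1) = 22/34
E[X|Y=1] = (0*7 + 1*15)/22 = 15/22

15/22


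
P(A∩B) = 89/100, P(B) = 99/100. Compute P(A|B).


P(A|B) = P(A∩B)/P(B) = (89/100)/(99/100) = 89/99

89/99


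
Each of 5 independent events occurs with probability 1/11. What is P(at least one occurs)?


P(at least one) = 1 - P(none)
P(none) = (1 - 1/11)^5 = (10/11)^5 = 100000/161051
P(at least one) = 1 - 100000/161051 = 61051/161051

61051/161051


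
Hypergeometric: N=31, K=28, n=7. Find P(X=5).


P(X=5) = C(28,5)*C(3,2) / C(31,7)
= 98280*3 / 2629575
= 294840/2629575 = 504/4495

504/4495


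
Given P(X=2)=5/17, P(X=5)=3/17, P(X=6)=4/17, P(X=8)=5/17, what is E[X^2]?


E[X^2] = sum(g(x)*P(x))
= 4*5/17 + 25*3/17 + 36*4/17 + 64*5/17
= 559/17

559/17


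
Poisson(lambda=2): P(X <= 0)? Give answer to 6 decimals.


P(X<=0) = e^(-2)*2^0/0!
≈ 0.1353352832
≈ 0.135335

0.135335


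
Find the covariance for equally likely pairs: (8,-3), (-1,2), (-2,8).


E[X]=5/3, E[Y]=7/3, E[XY]=-14
Cov(X,Y) = E[XY] - E[X]E[Y] = -14 - 5/3*7/3 = -161/9

-161/9


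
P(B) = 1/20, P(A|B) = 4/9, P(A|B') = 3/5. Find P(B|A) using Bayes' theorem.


P(A) = P(A|B)P(B) + P(A|B')P(B') = 4/9*1/20 + 3/5*19/20 = 533/900
P(B|A) = P(A|B)P(B)/P(A) = (1/45)/(533/900) = 20/533

20/533


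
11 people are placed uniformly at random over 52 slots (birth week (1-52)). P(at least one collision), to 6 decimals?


P(all different) = prod((52-i)/52 for i=0..10) = 0.320762
P(at least one match) = 1 - 0.320762 = 0.679238

0.679238


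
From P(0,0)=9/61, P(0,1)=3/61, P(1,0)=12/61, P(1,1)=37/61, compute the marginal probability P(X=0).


P(X=0) = P(0,0)+P(0,1) = 9/61 + 3/61 = 12/61

12/61


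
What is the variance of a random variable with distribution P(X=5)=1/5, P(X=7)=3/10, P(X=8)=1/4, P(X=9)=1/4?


E[X] = 147/20, E[X^2] = 1119/20
Var(X) = E[X^2] - (E[X])^2 = 1119/20 - (147/20)^2 = 771/400

771/400


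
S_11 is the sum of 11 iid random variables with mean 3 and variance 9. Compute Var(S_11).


By independence, Var(S_n) = n*Var(X_1) = 11*9 = 99

99
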